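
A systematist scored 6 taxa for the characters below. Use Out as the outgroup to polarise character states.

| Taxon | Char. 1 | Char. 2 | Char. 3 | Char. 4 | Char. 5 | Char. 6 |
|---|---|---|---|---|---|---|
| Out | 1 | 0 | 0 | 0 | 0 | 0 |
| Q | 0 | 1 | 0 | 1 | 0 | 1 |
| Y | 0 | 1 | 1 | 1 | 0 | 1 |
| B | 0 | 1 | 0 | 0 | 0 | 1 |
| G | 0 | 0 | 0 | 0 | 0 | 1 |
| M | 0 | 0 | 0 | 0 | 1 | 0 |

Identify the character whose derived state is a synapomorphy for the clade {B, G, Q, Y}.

Char. 6

Character polarity is set by the outgroup: the derived state is whichever differs from the outgroup's state, so for Char. 1 the derived state is '0', and for the remaining characters it is '1'.
Char. 1 (derived state '0') is shared by all ingroup taxa — unites the whole ingroup.
Only B, Q, and Y show the derived state '1' for Char. 2, supporting them as a clade.
Char. 3: derived state '1' in Y only — an autapomorphy, so it tells us nothing about relationships among taxa.
Char. 4: derived state '1' in Q and Y only — synapomorphy for {Q, Y}.
Char. 5 (derived state '1') is unique to M (autapomorphy; uninformative for grouping).
Char. 6: derived state '1' in B, G, Q, and Y only — synapomorphy for {B, G, Q, Y}.
Most parsimonious ingroup topology: ((((Q,Y),B),G),M).
The clade {B, G, Q, Y} is supported by Char. 6: its derived state '1' occurs in exactly those taxa and in no other taxon (including the outgroup).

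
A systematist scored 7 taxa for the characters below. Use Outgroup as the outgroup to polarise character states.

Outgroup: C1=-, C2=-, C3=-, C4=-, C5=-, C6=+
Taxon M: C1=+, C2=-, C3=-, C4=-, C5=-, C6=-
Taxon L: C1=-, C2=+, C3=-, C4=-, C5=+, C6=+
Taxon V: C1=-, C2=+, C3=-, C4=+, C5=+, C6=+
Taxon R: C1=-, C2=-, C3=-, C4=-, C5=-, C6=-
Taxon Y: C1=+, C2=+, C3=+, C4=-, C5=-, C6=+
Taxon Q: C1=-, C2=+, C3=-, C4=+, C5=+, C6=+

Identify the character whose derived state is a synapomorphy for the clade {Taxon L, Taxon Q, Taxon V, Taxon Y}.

Character polarity is set by the outgroup: the derived state is whichever differs from the outgroup's state, so for C6 the derived state is '-', and for the remaining characters it is '+'.
C1 groups Taxon M and Taxon Y, which is incompatible with the clades supported by the remaining characters; treating it as convergent (homoplasy) costs fewer steps than any alternative tree.
C2: derived state '+' in Taxon L, Taxon Q, Taxon V, and Taxon Y only — synapomorphy for {Taxon L, Taxon Q, Taxon V, Taxon Y}.
C3 (derived state '+') is unique to Taxon Y (autapomorphy; uninformative for grouping).
C4: derived state '+' in Taxon Q and Taxon V only — synapomorphy for {Taxon Q, Taxon V}.
Only Taxon L, Taxon Q, and Taxon V show the derived state '+' for C5, supporting them as a clade.
Only Taxon M and Taxon R show the derived state '-' for C6, supporting them as a clade.
Most parsimonious ingroup topology: ((Taxon M,Taxon R),((Taxon L,(Taxon V,Taxon Q)),Taxon Y)).
The clade {Taxon L, Taxon Q, Taxon V, Taxon Y} is supported by C2: its derived state '+' occurs in exactly those taxa and in no other taxon (including the outgroup).

C2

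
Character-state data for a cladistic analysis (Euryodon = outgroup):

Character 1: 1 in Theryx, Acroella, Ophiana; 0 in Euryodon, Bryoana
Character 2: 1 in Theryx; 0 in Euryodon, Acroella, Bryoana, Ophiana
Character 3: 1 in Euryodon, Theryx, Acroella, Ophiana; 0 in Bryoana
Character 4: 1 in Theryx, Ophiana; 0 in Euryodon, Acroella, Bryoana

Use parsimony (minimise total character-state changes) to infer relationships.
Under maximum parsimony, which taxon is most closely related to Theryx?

Ophiana

Character polarity is set by the outgroup: the derived state is whichever differs from the outgroup's state, so for Character 3 the derived state is '0', and for the remaining characters it is '1'.
Character 1 (derived state '1') is shared by Acroella, Ophiana, and Theryx — a synapomorphy uniting that clade.
Character 2 (derived state '1') is unique to Theryx (autapomorphy; uninformative for grouping).
Character 3 (derived state '0') is unique to Bryoana (autapomorphy; uninformative for grouping).
Character 4: derived state '1' in Ophiana and Theryx only — synapomorphy for {Ophiana, Theryx}.
Most parsimonious ingroup topology: (((Theryx,Ophiana),Acroella),Bryoana).
Theryx and Ophiana form a cherry on this tree, so they are sister taxa.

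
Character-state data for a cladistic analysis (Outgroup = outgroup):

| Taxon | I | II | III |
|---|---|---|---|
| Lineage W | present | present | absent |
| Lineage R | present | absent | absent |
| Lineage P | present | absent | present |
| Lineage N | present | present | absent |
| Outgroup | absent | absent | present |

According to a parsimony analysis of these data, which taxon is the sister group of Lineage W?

Character polarity is set by the outgroup: the derived state is whichever differs from the outgroup's state, so for III the derived state is 'absent', and for the remaining characters it is 'present'.
I (derived state 'present') is shared by all ingroup taxa — unites the whole ingroup.
Only Lineage N and Lineage W show the derived state 'present' for II, supporting them as a clade.
III (derived state 'absent') is shared by Lineage N, Lineage R, and Lineage W — a synapomorphy uniting that clade.
Most parsimonious ingroup topology: ((Lineage R,(Lineage W,Lineage N)),Lineage P).
Lineage W and Lineage N form a cherry on this tree, so they are sister taxa.

Lineage N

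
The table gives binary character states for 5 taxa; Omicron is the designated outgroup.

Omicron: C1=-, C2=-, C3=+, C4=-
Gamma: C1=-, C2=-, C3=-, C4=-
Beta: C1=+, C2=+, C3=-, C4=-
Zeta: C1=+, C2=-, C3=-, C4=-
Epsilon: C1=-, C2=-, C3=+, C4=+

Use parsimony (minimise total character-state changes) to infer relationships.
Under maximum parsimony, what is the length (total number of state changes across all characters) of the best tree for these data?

Character polarity is set by the outgroup: the derived state is whichever differs from the outgroup's state, so for C3 the derived state is '-', and for the remaining characters it is '+'.
C1: derived state '+' in Beta and Zeta only — synapomorphy for {Beta, Zeta}.
C2: derived state '+' in Beta only — an autapomorphy, so it tells us nothing about relationships among taxa.
C3: derived state '-' in Beta, Gamma, and Zeta only — synapomorphy for {Beta, Gamma, Zeta}.
C4: derived state '+' in Epsilon only — an autapomorphy, so it tells us nothing about relationships among taxa.
Most parsimonious ingroup topology: (Epsilon,(Gamma,(Zeta,Beta))).
Changes per character on this tree: C1: 1; C2: 1; C3: 1; C4: 1.
Total = 4.

4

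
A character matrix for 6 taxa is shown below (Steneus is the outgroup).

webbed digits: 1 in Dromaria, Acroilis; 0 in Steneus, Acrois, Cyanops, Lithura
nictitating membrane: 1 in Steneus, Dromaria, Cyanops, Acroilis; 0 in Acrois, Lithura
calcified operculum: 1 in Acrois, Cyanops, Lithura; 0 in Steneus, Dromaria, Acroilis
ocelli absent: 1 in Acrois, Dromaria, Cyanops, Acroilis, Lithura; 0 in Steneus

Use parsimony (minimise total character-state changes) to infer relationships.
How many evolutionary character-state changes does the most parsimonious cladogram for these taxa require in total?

Character polarity is set by the outgroup: the derived state is whichever differs from the outgroup's state, so for nictitating membrane the derived state is '0', and for the remaining characters it is '1'.
webbed digits (derived state '1') is shared by Acroilis and Dromaria — a synapomorphy uniting that clade.
nictitating membrane: derived state '0' in Acrois and Lithura only — synapomorphy for {Acrois, Lithura}.
Only Acrois, Cyanops, and Lithura show the derived state '1' for calcified operculum, supporting them as a clade.
All ingroup taxa share the derived state '1' for ocelli absent; it defines the ingroup but does not resolve relationships within it.
Most parsimonious ingroup topology: (((Acrois,Lithura),Cyanops),(Dromaria,Acroilis)).
Changes per character on this tree: webbed digits: 1; nictitating membrane: 1; calcified operculum: 1; ocelli absent: 1.
Total = 4.

4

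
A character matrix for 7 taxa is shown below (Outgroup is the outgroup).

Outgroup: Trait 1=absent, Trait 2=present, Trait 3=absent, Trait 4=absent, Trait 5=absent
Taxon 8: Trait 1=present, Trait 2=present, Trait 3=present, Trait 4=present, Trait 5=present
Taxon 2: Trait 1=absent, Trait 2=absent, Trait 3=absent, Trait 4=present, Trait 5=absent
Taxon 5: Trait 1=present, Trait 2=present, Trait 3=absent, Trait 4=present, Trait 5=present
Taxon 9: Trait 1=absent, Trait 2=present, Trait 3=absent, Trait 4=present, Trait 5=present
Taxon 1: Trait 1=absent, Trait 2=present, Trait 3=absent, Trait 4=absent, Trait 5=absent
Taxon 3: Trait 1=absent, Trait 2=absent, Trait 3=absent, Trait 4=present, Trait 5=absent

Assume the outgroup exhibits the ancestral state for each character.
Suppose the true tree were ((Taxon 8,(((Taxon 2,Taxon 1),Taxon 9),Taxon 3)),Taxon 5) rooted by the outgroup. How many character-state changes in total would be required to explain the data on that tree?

10

Map each character onto ((Taxon 8,(((Taxon 2,Taxon 1),Taxon 9),Taxon 3)),Taxon 5) (rooted by Outgroup) and count the minimum state changes it requires (Fitch parsimony):
Trait 1: 2; Trait 2: 2; Trait 3: 1; Trait 4: 2; Trait 5: 3.
Total tree length = 10.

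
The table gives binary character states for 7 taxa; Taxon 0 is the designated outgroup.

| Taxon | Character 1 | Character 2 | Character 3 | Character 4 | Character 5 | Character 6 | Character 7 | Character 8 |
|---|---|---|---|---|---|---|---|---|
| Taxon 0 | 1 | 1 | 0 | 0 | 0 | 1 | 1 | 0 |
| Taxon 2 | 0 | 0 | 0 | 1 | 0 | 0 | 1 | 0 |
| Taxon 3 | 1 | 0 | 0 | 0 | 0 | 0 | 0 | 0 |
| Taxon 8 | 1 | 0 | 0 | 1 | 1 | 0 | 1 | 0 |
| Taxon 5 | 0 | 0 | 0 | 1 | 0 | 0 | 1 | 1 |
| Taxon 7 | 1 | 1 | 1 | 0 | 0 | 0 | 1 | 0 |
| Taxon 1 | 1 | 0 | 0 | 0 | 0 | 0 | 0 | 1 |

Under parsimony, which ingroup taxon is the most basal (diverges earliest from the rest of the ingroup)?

Character polarity is set by the outgroup: the derived state is whichever differs from the outgroup's state, so for Character 1, Character 2, Character 6, Character 7 the derived state is '0', and for the remaining characters it is '1'.
Only Taxon 2 and Taxon 5 show the derived state '0' for Character 1, supporting them as a clade.
Character 2 (derived state '0') is shared by Taxon 1, Taxon 2, Taxon 3, Taxon 5, and Taxon 8 — a synapomorphy uniting that clade.
Character 3 (derived state '1') is unique to Taxon 7 (autapomorphy; uninformative for grouping).
Character 4 (derived state '1') is shared by Taxon 2, Taxon 5, and Taxon 8 — a synapomorphy uniting that clade.
Character 5 (derived state '1') is unique to Taxon 8 (autapomorphy; uninformative for grouping).
All ingroup taxa share the derived state '0' for Character 6; it defines the ingroup but does not resolve relationships within it.
Only Taxon 1 and Taxon 3 show the derived state '0' for Character 7, supporting them as a clade.
Character 8 (state '1') occurs in Taxon 1 and Taxon 5 but conflicts with the nesting implied by the other characters — most parsimoniously interpreted as homoplasy.
Most parsimonious ingroup topology: ((((Taxon 2,Taxon 5),Taxon 8),(Taxon 3,Taxon 1)),Taxon 7).
Taxon 7 is sister to the clade containing all other ingroup taxa, so it is the earliest-diverging (most basal) ingroup lineage.

Taxon 7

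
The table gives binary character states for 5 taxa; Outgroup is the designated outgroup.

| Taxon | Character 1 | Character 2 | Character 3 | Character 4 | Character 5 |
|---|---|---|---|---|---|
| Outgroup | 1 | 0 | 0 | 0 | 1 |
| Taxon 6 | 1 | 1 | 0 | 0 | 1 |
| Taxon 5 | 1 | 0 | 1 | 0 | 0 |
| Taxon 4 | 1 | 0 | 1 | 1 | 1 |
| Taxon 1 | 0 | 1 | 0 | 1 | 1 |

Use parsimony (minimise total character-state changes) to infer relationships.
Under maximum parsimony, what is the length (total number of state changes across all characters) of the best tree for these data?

Character polarity is set by the outgroup: the derived state is whichever differs from the outgroup's state, so for Character 1, Character 5 the derived state is '0', and for the remaining characters it is '1'.
Character 1: derived state '0' in Taxon 1 only — an autapomorphy, so it tells us nothing about relationships among taxa.
Character 2 (derived state '1') is shared by Taxon 1 and Taxon 6 — a synapomorphy uniting that clade.
Character 3 (derived state '1') is shared by Taxon 4 and Taxon 5 — a synapomorphy uniting that clade.
Character 4 groups Taxon 1 and Taxon 4, which is incompatible with the clades supported by the remaining characters; treating it as convergent (homoplasy) costs fewer steps than any alternative tree.
Character 5 (derived state '0') is unique to Taxon 5 (autapomorphy; uninformative for grouping).
Most parsimonious ingroup topology: ((Taxon 6,Taxon 1),(Taxon 5,Taxon 4)).
Changes per character on this tree: Character 1: 1; Character 2: 1; Character 3: 1; Character 4: 2; Character 5: 1.
Total = 6.

6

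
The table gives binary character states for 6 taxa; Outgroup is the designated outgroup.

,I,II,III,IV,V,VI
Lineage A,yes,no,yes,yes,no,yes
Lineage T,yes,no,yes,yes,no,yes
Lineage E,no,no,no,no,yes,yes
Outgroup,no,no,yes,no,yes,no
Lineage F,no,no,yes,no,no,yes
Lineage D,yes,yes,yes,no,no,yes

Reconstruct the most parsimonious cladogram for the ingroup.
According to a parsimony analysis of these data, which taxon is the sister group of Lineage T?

Lineage A

Character polarity is set by the outgroup: the derived state is whichever differs from the outgroup's state, so for III, V the derived state is 'no', and for the remaining characters it is 'yes'.
Only Lineage A, Lineage D, and Lineage T show the derived state 'yes' for I, supporting them as a clade.
II (derived state 'yes') is unique to Lineage D (autapomorphy; uninformative for grouping).
III: derived state 'no' in Lineage E only — an autapomorphy, so it tells us nothing about relationships among taxa.
IV: derived state 'yes' in Lineage A and Lineage T only — synapomorphy for {Lineage A, Lineage T}.
V (derived state 'no') is shared by Lineage A, Lineage D, Lineage F, and Lineage T — a synapomorphy uniting that clade.
VI (derived state 'yes') is shared by all ingroup taxa — unites the whole ingroup.
Most parsimonious ingroup topology: (((Lineage D,(Lineage T,Lineage A)),Lineage F),Lineage E).
Lineage T and Lineage A form a cherry on this tree, so they are sister taxa.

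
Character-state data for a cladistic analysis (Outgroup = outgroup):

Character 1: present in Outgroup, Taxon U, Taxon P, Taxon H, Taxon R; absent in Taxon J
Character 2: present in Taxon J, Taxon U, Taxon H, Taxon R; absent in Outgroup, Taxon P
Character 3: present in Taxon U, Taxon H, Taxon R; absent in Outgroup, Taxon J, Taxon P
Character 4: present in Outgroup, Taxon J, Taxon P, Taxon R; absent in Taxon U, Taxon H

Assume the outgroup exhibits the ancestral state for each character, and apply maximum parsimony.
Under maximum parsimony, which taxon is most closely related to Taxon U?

Character polarity is set by the outgroup: the derived state is whichever differs from the outgroup's state, so for Character 1, Character 4 the derived state is 'absent', and for the remaining characters it is 'present'.
Character 1 (derived state 'absent') is unique to Taxon J (autapomorphy; uninformative for grouping).
Only Taxon H, Taxon J, Taxon R, and Taxon U show the derived state 'present' for Character 2, supporting them as a clade.
Character 3: derived state 'present' in Taxon H, Taxon R, and Taxon U only — synapomorphy for {Taxon H, Taxon R, Taxon U}.
Only Taxon H and Taxon U show the derived state 'absent' for Character 4, supporting them as a clade.
Most parsimonious ingroup topology: ((Taxon J,((Taxon U,Taxon H),Taxon R)),Taxon P).
Taxon U and Taxon H form a cherry on this tree, so they are sister taxa.

Taxon H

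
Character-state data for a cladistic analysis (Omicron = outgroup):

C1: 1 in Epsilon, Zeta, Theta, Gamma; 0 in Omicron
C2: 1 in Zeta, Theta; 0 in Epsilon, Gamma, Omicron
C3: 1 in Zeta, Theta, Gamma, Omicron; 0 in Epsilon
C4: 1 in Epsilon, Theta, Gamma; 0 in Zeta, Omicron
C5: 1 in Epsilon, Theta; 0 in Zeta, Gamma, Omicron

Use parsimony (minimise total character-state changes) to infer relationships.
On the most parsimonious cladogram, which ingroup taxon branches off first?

Character polarity is set by the outgroup: the derived state is whichever differs from the outgroup's state, so for C3 the derived state is '0', and for the remaining characters it is '1'.
All ingroup taxa share the derived state '1' for C1; it defines the ingroup but does not resolve relationships within it.
C2 groups Theta and Zeta, which is incompatible with the clades supported by the remaining characters; treating it as convergent (homoplasy) costs fewer steps than any alternative tree.
C3 (derived state '0') is unique to Epsilon (autapomorphy; uninformative for grouping).
C4 (derived state '1') is shared by Epsilon, Gamma, and Theta — a synapomorphy uniting that clade.
C5 (derived state '1') is shared by Epsilon and Theta — a synapomorphy uniting that clade.
Most parsimonious ingroup topology: (Zeta,((Epsilon,Theta),Gamma)).
Zeta is sister to the clade containing all other ingroup taxa, so it is the earliest-diverging (most basal) ingroup lineage.

Zeta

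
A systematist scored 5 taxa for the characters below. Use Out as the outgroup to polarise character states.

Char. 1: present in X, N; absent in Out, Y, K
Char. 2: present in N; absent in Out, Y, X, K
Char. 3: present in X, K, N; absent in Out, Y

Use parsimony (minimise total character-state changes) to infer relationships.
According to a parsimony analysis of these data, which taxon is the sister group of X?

N

The outgroup has state 'absent' for every character, so 'present' is the derived state throughout.
Char. 1: derived state 'present' in N and X only — synapomorphy for {N, X}.
Char. 2 (derived state 'present') is unique to N (autapomorphy; uninformative for grouping).
Char. 3 (derived state 'present') is shared by K, N, and X — a synapomorphy uniting that clade.
Most parsimonious ingroup topology: (Y,((X,N),K)).
X and N form a cherry on this tree, so they are sister taxa.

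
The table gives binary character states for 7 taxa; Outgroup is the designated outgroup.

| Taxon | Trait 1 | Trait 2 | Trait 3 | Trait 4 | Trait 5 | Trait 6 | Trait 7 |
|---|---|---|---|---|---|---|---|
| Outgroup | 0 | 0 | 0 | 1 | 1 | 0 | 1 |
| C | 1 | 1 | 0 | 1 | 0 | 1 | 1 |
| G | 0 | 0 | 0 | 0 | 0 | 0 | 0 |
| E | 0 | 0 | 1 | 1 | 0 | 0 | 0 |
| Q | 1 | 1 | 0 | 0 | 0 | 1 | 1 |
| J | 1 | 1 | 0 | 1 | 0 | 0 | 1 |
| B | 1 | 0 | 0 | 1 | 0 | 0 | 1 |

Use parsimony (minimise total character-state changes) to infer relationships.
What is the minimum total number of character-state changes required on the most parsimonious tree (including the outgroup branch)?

8

Character polarity is set by the outgroup: the derived state is whichever differs from the outgroup's state, so for Trait 4, Trait 5, Trait 7 the derived state is '0', and for the remaining characters it is '1'.
Trait 1: derived state '1' in B, C, J, and Q only — synapomorphy for {B, C, J, Q}.
Trait 2: derived state '1' in C, J, and Q only — synapomorphy for {C, J, Q}.
Trait 3 (derived state '1') is unique to E (autapomorphy; uninformative for grouping).
Trait 4 (state '0') occurs in G and Q but conflicts with the nesting implied by the other characters — most parsimoniously interpreted as homoplasy.
All ingroup taxa share the derived state '0' for Trait 5; it defines the ingroup but does not resolve relationships within it.
Trait 6 (derived state '1') is shared by C and Q — a synapomorphy uniting that clade.
Trait 7: derived state '0' in E and G only — synapomorphy for {E, G}.
Most parsimonious ingroup topology: ((((C,Q),J),B),(G,E)).
Changes per character on this tree: Trait 1: 1; Trait 2: 1; Trait 3: 1; Trait 4: 2; Trait 5: 1; Trait 6: 1; Trait 7: 1.
Total = 8.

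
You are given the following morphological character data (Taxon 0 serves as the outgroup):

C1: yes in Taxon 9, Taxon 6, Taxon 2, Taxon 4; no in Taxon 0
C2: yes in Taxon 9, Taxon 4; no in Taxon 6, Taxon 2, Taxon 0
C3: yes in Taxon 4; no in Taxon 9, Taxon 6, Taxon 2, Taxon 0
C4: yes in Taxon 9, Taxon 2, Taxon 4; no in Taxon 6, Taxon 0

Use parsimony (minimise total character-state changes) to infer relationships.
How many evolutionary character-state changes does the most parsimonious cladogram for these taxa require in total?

4

The outgroup has state 'no' for every character, so 'yes' is the derived state throughout.
All ingroup taxa share the derived state 'yes' for C1; it defines the ingroup but does not resolve relationships within it.
C2: derived state 'yes' in Taxon 4 and Taxon 9 only — synapomorphy for {Taxon 4, Taxon 9}.
C3: derived state 'yes' in Taxon 4 only — an autapomorphy, so it tells us nothing about relationships among taxa.
C4: derived state 'yes' in Taxon 2, Taxon 4, and Taxon 9 only — synapomorphy for {Taxon 2, Taxon 4, Taxon 9}.
Most parsimonious ingroup topology: (Taxon 6,((Taxon 9,Taxon 4),Taxon 2)).
Changes per character on this tree: C1: 1; C2: 1; C3: 1; C4: 1.
Total = 4.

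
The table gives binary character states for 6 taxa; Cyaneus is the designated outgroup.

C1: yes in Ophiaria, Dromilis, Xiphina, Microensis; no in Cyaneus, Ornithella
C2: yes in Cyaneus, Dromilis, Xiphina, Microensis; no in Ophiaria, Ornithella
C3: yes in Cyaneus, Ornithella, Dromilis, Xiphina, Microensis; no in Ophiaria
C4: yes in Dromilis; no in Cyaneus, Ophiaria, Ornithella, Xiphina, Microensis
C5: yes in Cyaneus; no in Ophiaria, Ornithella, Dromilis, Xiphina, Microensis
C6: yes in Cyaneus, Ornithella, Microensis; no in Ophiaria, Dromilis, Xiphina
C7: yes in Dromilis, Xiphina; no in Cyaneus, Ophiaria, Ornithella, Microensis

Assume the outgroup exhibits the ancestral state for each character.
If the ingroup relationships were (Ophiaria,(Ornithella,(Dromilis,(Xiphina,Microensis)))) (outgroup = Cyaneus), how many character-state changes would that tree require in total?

Map each character onto (Ophiaria,(Ornithella,(Dromilis,(Xiphina,Microensis)))) (rooted by Cyaneus) and count the minimum state changes it requires (Fitch parsimony):
C1: 2; C2: 2; C3: 1; C4: 1; C5: 1; C6: 3; C7: 2.
Total tree length = 12.

12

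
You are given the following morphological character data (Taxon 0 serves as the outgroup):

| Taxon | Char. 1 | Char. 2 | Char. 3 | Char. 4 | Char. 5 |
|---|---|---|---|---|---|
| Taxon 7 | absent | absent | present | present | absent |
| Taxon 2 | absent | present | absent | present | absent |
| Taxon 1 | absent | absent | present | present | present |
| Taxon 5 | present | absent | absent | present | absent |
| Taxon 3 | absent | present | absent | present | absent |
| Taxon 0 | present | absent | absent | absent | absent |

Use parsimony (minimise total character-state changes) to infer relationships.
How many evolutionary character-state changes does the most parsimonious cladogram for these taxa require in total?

Character polarity is set by the outgroup: the derived state is whichever differs from the outgroup's state, so for Char. 1 the derived state is 'absent', and for the remaining characters it is 'present'.
Char. 1 (derived state 'absent') is shared by Taxon 1, Taxon 2, Taxon 3, and Taxon 7 — a synapomorphy uniting that clade.
Char. 2 (derived state 'present') is shared by Taxon 2 and Taxon 3 — a synapomorphy uniting that clade.
Char. 3 (derived state 'present') is shared by Taxon 1 and Taxon 7 — a synapomorphy uniting that clade.
Char. 4 (derived state 'present') is shared by all ingroup taxa — unites the whole ingroup.
Char. 5: derived state 'present' in Taxon 1 only — an autapomorphy, so it tells us nothing about relationships among taxa.
Most parsimonious ingroup topology: (((Taxon 2,Taxon 3),(Taxon 1,Taxon 7)),Taxon 5).
Changes per character on this tree: Char. 1: 1; Char. 2: 1; Char. 3: 1; Char. 4: 1; Char. 5: 1.
Total = 5.

5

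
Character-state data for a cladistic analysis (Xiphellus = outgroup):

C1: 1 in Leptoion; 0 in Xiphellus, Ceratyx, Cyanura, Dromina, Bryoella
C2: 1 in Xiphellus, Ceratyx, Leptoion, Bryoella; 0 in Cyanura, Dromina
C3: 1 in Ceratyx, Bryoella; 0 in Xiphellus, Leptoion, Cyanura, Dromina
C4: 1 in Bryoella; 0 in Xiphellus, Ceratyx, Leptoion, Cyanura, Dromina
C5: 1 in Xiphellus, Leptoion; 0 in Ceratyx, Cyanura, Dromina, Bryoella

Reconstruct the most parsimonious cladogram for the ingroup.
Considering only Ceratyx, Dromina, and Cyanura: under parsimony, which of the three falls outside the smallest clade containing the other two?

Character polarity is set by the outgroup: the derived state is whichever differs from the outgroup's state, so for C2, C5 the derived state is '0', and for the remaining characters it is '1'.
C1: derived state '1' in Leptoion only — an autapomorphy, so it tells us nothing about relationships among taxa.
C2 (derived state '0') is shared by Cyanura and Dromina — a synapomorphy uniting that clade.
C3: derived state '1' in Bryoella and Ceratyx only — synapomorphy for {Bryoella, Ceratyx}.
C4: derived state '1' in Bryoella only — an autapomorphy, so it tells us nothing about relationships among taxa.
Only Bryoella, Ceratyx, Cyanura, and Dromina show the derived state '0' for C5, supporting them as a clade.
Most parsimonious ingroup topology: (((Ceratyx,Bryoella),(Cyanura,Dromina)),Leptoion).
Dromina and Cyanura share a more recent common ancestor with each other than either does with Ceratyx, so Ceratyx is the least closely related of the three.

Ceratyx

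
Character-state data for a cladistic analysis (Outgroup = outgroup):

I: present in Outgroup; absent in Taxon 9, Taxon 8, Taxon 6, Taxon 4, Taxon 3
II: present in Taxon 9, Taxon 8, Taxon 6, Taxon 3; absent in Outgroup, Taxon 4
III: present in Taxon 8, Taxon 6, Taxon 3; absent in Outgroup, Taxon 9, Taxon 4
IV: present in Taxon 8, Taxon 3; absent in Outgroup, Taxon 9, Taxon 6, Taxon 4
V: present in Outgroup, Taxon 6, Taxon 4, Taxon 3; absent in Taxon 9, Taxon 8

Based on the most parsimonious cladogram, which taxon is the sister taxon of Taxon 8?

Character polarity is set by the outgroup: the derived state is whichever differs from the outgroup's state, so for I, V the derived state is 'absent', and for the remaining characters it is 'present'.
I (derived state 'absent') is shared by all ingroup taxa — unites the whole ingroup.
Only Taxon 3, Taxon 6, Taxon 8, and Taxon 9 show the derived state 'present' for II, supporting them as a clade.
III: derived state 'present' in Taxon 3, Taxon 6, and Taxon 8 only — synapomorphy for {Taxon 3, Taxon 6, Taxon 8}.
Only Taxon 3 and Taxon 8 show the derived state 'present' for IV, supporting them as a clade.
V (state 'absent') occurs in Taxon 8 and Taxon 9 but conflicts with the nesting implied by the other characters — most parsimoniously interpreted as homoplasy.
Most parsimonious ingroup topology: ((Taxon 9,((Taxon 8,Taxon 3),Taxon 6)),Taxon 4).
Taxon 8 and Taxon 3 form a cherry on this tree, so they are sister taxa.

Taxon 3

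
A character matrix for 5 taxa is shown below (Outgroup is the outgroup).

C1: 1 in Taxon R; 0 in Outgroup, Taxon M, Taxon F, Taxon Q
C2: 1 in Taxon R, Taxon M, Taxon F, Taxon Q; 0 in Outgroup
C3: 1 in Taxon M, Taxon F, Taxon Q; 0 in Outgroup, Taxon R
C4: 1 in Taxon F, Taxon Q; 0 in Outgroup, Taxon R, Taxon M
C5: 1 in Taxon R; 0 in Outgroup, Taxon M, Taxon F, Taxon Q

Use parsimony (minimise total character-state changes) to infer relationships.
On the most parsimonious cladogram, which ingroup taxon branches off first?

The outgroup has state '0' for every character, so '1' is the derived state throughout.
C1 (derived state '1') is unique to Taxon R (autapomorphy; uninformative for grouping).
All ingroup taxa share the derived state '1' for C2; it defines the ingroup but does not resolve relationships within it.
C3 (derived state '1') is shared by Taxon F, Taxon M, and Taxon Q — a synapomorphy uniting that clade.
C4 (derived state '1') is shared by Taxon F and Taxon Q — a synapomorphy uniting that clade.
C5 (derived state '1') is unique to Taxon R (autapomorphy; uninformative for grouping).
Most parsimonious ingroup topology: (Taxon R,(Taxon M,(Taxon F,Taxon Q))).
Taxon R is sister to the clade containing all other ingroup taxa, so it is the earliest-diverging (most basal) ingroup lineage.

Taxon R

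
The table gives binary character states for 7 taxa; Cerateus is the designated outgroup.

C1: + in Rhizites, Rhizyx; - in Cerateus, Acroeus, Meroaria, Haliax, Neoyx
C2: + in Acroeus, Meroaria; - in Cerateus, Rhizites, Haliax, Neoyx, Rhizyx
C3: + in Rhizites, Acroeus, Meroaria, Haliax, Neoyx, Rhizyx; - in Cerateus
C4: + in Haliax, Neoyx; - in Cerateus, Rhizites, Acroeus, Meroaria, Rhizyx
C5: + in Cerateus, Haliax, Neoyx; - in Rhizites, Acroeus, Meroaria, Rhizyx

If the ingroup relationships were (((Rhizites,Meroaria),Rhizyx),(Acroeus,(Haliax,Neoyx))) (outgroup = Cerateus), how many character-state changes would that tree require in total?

Map each character onto (((Rhizites,Meroaria),Rhizyx),(Acroeus,(Haliax,Neoyx))) (rooted by Cerateus) and count the minimum state changes it requires (Fitch parsimony):
C1: 2; C2: 2; C3: 1; C4: 1; C5: 2.
Total tree length = 8.

8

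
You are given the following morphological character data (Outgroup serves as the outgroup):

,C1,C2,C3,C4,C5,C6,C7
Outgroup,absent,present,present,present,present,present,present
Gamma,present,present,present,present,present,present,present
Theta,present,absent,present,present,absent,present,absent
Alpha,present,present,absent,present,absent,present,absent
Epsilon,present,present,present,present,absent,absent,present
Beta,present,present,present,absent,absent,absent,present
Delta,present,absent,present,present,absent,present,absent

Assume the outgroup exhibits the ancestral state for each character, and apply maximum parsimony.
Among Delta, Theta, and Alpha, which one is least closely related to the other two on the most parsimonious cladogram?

Character polarity is set by the outgroup: the derived state is whichever differs from the outgroup's state, so for C2, C3, C4, C5, C6, C7 the derived state is 'absent', and for the remaining characters it is 'present'.
All ingroup taxa share the derived state 'present' for C1; it defines the ingroup but does not resolve relationships within it.
Only Delta and Theta show the derived state 'absent' for C2, supporting them as a clade.
C3: derived state 'absent' in Alpha only — an autapomorphy, so it tells us nothing about relationships among taxa.
C4 (derived state 'absent') is unique to Beta (autapomorphy; uninformative for grouping).
C5: derived state 'absent' in Alpha, Beta, Delta, Epsilon, and Theta only — synapomorphy for {Alpha, Beta, Delta, Epsilon, Theta}.
C6 (derived state 'absent') is shared by Beta and Epsilon — a synapomorphy uniting that clade.
Only Alpha, Delta, and Theta show the derived state 'absent' for C7, supporting them as a clade.
Most parsimonious ingroup topology: (Gamma,(((Theta,Delta),Alpha),(Epsilon,Beta))).
Theta and Delta share a more recent common ancestor with each other than either does with Alpha, so Alpha is the least closely related of the three.

Alpha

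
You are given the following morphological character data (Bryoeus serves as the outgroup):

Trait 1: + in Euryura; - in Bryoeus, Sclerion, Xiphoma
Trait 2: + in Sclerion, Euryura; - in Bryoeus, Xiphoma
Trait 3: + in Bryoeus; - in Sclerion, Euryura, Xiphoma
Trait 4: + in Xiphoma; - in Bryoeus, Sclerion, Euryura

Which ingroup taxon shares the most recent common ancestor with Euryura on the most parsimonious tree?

Sclerion

Character polarity is set by the outgroup: the derived state is whichever differs from the outgroup's state, so for Trait 3 the derived state is '-', and for the remaining characters it is '+'.
Trait 1 (derived state '+') is unique to Euryura (autapomorphy; uninformative for grouping).
Trait 2 (derived state '+') is shared by Euryura and Sclerion — a synapomorphy uniting that clade.
Trait 3 (derived state '-') is shared by all ingroup taxa — unites the whole ingroup.
Trait 4 (derived state '+') is unique to Xiphoma (autapomorphy; uninformative for grouping).
Most parsimonious ingroup topology: ((Sclerion,Euryura),Xiphoma).
Euryura and Sclerion form a cherry on this tree, so they are sister taxa.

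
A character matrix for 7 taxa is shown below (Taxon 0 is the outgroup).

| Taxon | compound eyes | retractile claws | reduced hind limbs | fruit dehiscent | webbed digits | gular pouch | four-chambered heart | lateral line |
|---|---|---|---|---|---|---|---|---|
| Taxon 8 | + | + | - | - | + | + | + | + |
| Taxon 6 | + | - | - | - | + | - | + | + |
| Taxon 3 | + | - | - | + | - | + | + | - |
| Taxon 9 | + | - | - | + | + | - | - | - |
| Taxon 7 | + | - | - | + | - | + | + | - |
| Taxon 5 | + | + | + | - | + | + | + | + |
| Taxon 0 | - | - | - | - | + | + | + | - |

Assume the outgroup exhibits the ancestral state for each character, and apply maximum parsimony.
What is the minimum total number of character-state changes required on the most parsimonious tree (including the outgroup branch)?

9

Character polarity is set by the outgroup: the derived state is whichever differs from the outgroup's state, so for webbed digits, gular pouch, four-chambered heart the derived state is '-', and for the remaining characters it is '+'.
All ingroup taxa share the derived state '+' for compound eyes; it defines the ingroup but does not resolve relationships within it.
retractile claws (derived state '+') is shared by Taxon 5 and Taxon 8 — a synapomorphy uniting that clade.
reduced hind limbs (derived state '+') is unique to Taxon 5 (autapomorphy; uninformative for grouping).
fruit dehiscent: derived state '+' in Taxon 3, Taxon 7, and Taxon 9 only — synapomorphy for {Taxon 3, Taxon 7, Taxon 9}.
Only Taxon 3 and Taxon 7 show the derived state '-' for webbed digits, supporting them as a clade.
gular pouch (state '-') occurs in Taxon 6 and Taxon 9 but conflicts with the nesting implied by the other characters — most parsimoniously interpreted as homoplasy.
four-chambered heart: derived state '-' in Taxon 9 only — an autapomorphy, so it tells us nothing about relationships among taxa.
Only Taxon 5, Taxon 6, and Taxon 8 show the derived state '+' for lateral line, supporting them as a clade.
Most parsimonious ingroup topology: ((Taxon 9,(Taxon 7,Taxon 3)),(Taxon 6,(Taxon 5,Taxon 8))).
Changes per character on this tree: compound eyes: 1; retractile claws: 1; reduced hind limbs: 1; fruit dehiscent: 1; webbed digits: 1; gular pouch: 2; four-chambered heart: 1; lateral line: 1.
Total = 9.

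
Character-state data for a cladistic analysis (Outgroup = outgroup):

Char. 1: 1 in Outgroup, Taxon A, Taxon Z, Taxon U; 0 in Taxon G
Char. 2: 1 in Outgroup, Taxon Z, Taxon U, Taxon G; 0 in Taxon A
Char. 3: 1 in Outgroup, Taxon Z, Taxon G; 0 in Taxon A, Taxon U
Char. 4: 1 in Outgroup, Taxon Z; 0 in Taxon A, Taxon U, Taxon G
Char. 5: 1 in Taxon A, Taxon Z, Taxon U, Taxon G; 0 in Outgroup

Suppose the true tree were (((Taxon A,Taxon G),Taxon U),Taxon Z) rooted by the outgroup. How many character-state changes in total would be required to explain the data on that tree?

6

Map each character onto (((Taxon A,Taxon G),Taxon U),Taxon Z) (rooted by Outgroup) and count the minimum state changes it requires (Fitch parsimony):
Char. 1: 1; Char. 2: 1; Char. 3: 2; Char. 4: 1; Char. 5: 1.
Total tree length = 6.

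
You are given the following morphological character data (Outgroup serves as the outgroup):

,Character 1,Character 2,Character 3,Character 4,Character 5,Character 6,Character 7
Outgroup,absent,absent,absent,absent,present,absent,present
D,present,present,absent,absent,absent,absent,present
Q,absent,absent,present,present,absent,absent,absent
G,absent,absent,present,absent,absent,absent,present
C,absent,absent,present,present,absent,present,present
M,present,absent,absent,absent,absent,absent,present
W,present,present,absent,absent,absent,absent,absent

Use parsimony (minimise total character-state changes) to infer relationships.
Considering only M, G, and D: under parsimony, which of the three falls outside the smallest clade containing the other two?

G

Character polarity is set by the outgroup: the derived state is whichever differs from the outgroup's state, so for Character 5, Character 7 the derived state is 'absent', and for the remaining characters it is 'present'.
Only D, M, and W show the derived state 'present' for Character 1, supporting them as a clade.
Character 2: derived state 'present' in D and W only — synapomorphy for {D, W}.
Only C, G, and Q show the derived state 'present' for Character 3, supporting them as a clade.
Character 4: derived state 'present' in C and Q only — synapomorphy for {C, Q}.
All ingroup taxa share the derived state 'absent' for Character 5; it defines the ingroup but does not resolve relationships within it.
Character 6 (derived state 'present') is unique to C (autapomorphy; uninformative for grouping).
Character 7 groups Q and W, which is incompatible with the clades supported by the remaining characters; treating it as convergent (homoplasy) costs fewer steps than any alternative tree.
Most parsimonious ingroup topology: (((D,W),M),((Q,C),G)).
D and M share a more recent common ancestor with each other than either does with G, so G is the least closely related of the three.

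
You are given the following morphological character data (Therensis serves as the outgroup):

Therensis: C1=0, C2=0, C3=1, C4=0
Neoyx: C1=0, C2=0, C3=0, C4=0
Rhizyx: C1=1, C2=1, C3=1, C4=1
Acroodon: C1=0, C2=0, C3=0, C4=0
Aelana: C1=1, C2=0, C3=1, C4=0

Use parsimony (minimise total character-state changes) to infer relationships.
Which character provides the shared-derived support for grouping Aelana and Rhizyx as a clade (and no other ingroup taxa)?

Character polarity is set by the outgroup: the derived state is whichever differs from the outgroup's state, so for C3 the derived state is '0', and for the remaining characters it is '1'.
C1 (derived state '1') is shared by Aelana and Rhizyx — a synapomorphy uniting that clade.
C2 (derived state '1') is unique to Rhizyx (autapomorphy; uninformative for grouping).
C3 (derived state '0') is shared by Acroodon and Neoyx — a synapomorphy uniting that clade.
C4: derived state '1' in Rhizyx only — an autapomorphy, so it tells us nothing about relationships among taxa.
Most parsimonious ingroup topology: ((Neoyx,Acroodon),(Rhizyx,Aelana)).
The clade {Aelana, Rhizyx} is supported by C1: its derived state '1' occurs in exactly those taxa and in no other taxon (including the outgroup).

C1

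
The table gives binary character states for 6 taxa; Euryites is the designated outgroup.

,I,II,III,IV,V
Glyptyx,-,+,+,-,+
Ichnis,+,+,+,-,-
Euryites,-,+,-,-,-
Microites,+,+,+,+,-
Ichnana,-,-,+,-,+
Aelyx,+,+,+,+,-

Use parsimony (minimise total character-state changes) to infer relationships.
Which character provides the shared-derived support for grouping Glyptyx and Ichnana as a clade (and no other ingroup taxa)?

Character polarity is set by the outgroup: the derived state is whichever differs from the outgroup's state, so for II the derived state is '-', and for the remaining characters it is '+'.
Only Aelyx, Ichnis, and Microites show the derived state '+' for I, supporting them as a clade.
II: derived state '-' in Ichnana only — an autapomorphy, so it tells us nothing about relationships among taxa.
III (derived state '+') is shared by all ingroup taxa — unites the whole ingroup.
Only Aelyx and Microites show the derived state '+' for IV, supporting them as a clade.
V (derived state '+') is shared by Glyptyx and Ichnana — a synapomorphy uniting that clade.
Most parsimonious ingroup topology: ((Ichnis,(Microites,Aelyx)),(Ichnana,Glyptyx)).
The clade {Glyptyx, Ichnana} is supported by V: its derived state '+' occurs in exactly those taxa and in no other taxon (including the outgroup).

V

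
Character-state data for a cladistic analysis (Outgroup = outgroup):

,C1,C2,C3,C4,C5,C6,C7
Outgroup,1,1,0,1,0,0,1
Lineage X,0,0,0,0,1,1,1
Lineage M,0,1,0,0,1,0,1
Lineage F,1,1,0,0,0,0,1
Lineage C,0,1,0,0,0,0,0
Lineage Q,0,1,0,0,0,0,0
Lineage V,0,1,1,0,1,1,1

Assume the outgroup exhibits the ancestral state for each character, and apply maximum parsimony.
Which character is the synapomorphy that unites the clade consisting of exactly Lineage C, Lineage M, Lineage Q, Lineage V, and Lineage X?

C1

Character polarity is set by the outgroup: the derived state is whichever differs from the outgroup's state, so for C1, C2, C4, C7 the derived state is '0', and for the remaining characters it is '1'.
C1: derived state '0' in Lineage C, Lineage M, Lineage Q, Lineage V, and Lineage X only — synapomorphy for {Lineage C, Lineage M, Lineage Q, Lineage V, Lineage X}.
C2 (derived state '0') is unique to Lineage X (autapomorphy; uninformative for grouping).
C3: derived state '1' in Lineage V only — an autapomorphy, so it tells us nothing about relationships among taxa.
C4 (derived state '0') is shared by all ingroup taxa — unites the whole ingroup.
C5: derived state '1' in Lineage M, Lineage V, and Lineage X only — synapomorphy for {Lineage M, Lineage V, Lineage X}.
C6 (derived state '1') is shared by Lineage V and Lineage X — a synapomorphy uniting that clade.
C7: derived state '0' in Lineage C and Lineage Q only — synapomorphy for {Lineage C, Lineage Q}.
Most parsimonious ingroup topology: ((((Lineage X,Lineage V),Lineage M),(Lineage C,Lineage Q)),Lineage F).
The clade {Lineage C, Lineage M, Lineage Q, Lineage V, Lineage X} is supported by C1: its derived state '0' occurs in exactly those taxa and in no other taxon (including the outgroup).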